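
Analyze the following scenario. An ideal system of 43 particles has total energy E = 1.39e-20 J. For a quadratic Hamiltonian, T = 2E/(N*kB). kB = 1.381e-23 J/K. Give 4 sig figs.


Step 1: Numerator = 2*E = 2*1.39e-20 = 2.78e-20 J
Step 2: Denominator = N*kB = 43*1.381e-23 = 5.938e-22
Step 3: T = 2.78e-20 / 5.938e-22 = 46.81 K

46.81


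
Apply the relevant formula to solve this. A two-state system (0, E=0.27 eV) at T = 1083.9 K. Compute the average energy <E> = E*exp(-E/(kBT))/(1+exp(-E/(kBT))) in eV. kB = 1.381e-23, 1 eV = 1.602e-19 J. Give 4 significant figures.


Step 1: beta*E = 0.27*1.602e-19/(1.381e-23*1083.9) = 2.89
Step 2: exp(-beta*E) = 0.0556
Step 3: <E> = 0.27*0.0556/(1+0.0556) = 0.01422 eV

0.01422


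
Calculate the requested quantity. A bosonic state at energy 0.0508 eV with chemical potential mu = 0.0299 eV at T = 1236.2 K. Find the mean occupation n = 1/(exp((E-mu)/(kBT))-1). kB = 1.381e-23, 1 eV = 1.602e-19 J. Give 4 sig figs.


Step 1: (E - mu) = 0.0209 eV
Step 2: x = (E-mu)*eV/(kB*T) = 0.0209*1.602e-19/(1.381e-23*1236.2) = 0.1961
Step 3: exp(x) = 1.217
Step 4: n = 1/(exp(x)-1) = 4.615

4.615


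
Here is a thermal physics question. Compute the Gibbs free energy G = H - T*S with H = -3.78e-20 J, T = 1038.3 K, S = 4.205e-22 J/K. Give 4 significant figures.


Step 1: T*S = 1038.3 * 4.205e-22 = 4.366e-19 J
Step 2: G = H - T*S = -3.78e-20 - 4.366e-19
Step 3: G = -4.744e-19 J

-4.744e-19


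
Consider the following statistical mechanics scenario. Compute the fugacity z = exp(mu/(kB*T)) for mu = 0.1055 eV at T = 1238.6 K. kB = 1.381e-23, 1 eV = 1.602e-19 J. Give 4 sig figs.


Step 1: Convert mu to Joules: 0.1055*1.602e-19 = 1.69e-20 J
Step 2: kB*T = 1.381e-23*1238.6 = 1.711e-20 J
Step 3: mu/(kB*T) = 0.9881
Step 4: z = exp(0.9881) = 2.686

2.686


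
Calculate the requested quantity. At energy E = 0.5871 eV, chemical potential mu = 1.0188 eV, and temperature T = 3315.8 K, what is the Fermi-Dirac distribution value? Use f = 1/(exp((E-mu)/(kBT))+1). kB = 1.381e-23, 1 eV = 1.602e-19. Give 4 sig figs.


Step 1: (E - mu) = 0.5871 - 1.0188 = -0.4317 eV
Step 2: Convert: (E-mu)*eV = -6.916e-20 J
Step 3: x = (E-mu)*eV/(kB*T) = -1.51
Step 4: f = 1/(exp(-1.51)+1) = 0.8191

0.8191


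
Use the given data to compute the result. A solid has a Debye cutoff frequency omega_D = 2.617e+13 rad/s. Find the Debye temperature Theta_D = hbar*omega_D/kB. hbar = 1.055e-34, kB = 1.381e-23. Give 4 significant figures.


Step 1: hbar*omega_D = 1.055e-34 * 2.617e+13 = 2.761e-21 J
Step 2: Theta_D = 2.761e-21 / 1.381e-23
Step 3: Theta_D = 199.9 K

199.9


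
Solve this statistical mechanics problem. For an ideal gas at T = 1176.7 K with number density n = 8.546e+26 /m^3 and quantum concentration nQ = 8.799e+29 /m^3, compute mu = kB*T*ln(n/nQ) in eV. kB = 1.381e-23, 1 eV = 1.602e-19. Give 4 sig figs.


Step 1: n/nQ = 8.546e+26/8.799e+29 = 0.0009712
Step 2: ln(n/nQ) = -6.937
Step 3: mu = kB*T*ln(n/nQ) = 1.625e-20*-6.937 = -1.127e-19 J
Step 4: Convert to eV: -1.127e-19/1.602e-19 = -0.7037 eV

-0.7037


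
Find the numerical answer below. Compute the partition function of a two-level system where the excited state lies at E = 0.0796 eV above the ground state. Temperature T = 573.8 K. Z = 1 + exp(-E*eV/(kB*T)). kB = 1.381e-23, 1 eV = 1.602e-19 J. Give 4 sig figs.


Step 1: Compute beta*E = E*eV/(kB*T) = 0.0796*1.602e-19/(1.381e-23*573.8) = 1.609
Step 2: exp(-beta*E) = exp(-1.609) = 0.2
Step 3: Z = 1 + 0.2 = 1.2

1.2


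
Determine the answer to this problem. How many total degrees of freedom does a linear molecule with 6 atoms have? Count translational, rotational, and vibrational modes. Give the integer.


Step 1: Translational DOF = 3
Step 2: Rotational DOF (linear) = 2
Step 3: Vibrational DOF = 3*6 - 5 = 13
Step 4: Total = 3 + 2 + 13 = 18

18


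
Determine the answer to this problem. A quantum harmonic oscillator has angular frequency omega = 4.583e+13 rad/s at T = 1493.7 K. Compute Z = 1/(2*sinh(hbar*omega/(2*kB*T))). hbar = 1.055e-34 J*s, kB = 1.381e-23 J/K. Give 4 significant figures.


Step 1: Compute x = hbar*omega/(kB*T) = 1.055e-34*4.583e+13/(1.381e-23*1493.7) = 0.2344
Step 2: x/2 = 0.1172
Step 3: sinh(x/2) = 0.1175
Step 4: Z = 1/(2*0.1175) = 4.257

4.257


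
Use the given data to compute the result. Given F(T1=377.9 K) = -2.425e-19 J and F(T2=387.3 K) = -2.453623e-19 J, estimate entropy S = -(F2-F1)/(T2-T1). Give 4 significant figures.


Step 1: dF = F2 - F1 = -2.453623e-19 - (-2.425e-19) = -2.8623e-21 J
Step 2: dT = T2 - T1 = 387.3 - 377.9 = 9.4 K
Step 3: S = -dF/dT = -(-2.8623e-21)/9.4 = 3.045e-22 J/K

3.045e-22


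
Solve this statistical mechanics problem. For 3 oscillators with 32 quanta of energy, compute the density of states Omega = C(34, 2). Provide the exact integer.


Step 1: Use binomial coefficient C(34, 2)
Step 2: Numerator = 34! / 32!
Step 3: Denominator = 2!
Step 4: Omega = 561

561


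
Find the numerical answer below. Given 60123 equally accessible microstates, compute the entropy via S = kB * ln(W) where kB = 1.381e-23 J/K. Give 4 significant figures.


Step 1: ln(W) = ln(60123) = 11
Step 2: S = kB * ln(W) = 1.381e-23 * 11
Step 3: S = 1.52e-22 J/K

1.52e-22


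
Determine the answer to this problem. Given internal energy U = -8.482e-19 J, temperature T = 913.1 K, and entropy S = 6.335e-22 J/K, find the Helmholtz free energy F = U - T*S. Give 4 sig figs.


Step 1: T*S = 913.1 * 6.335e-22 = 5.784e-19 J
Step 2: F = U - T*S = -8.482e-19 - 5.784e-19
Step 3: F = -1.427e-18 J

-1.427e-18


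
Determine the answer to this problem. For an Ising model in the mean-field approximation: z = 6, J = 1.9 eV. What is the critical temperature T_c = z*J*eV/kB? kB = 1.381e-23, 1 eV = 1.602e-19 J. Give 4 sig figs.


Step 1: z*J = 6*1.9 = 11.4 eV
Step 2: Convert to Joules: 11.4*1.602e-19 = 1.826e-18 J
Step 3: T_c = 1.826e-18 / 1.381e-23 = 1.322e+05 K

1.322e+05


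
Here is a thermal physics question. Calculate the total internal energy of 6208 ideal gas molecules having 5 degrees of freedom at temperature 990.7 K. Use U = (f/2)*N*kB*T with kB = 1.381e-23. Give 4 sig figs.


Step 1: f/2 = 5/2 = 2.5
Step 2: N*kB*T = 6208*1.381e-23*990.7 = 8.494e-17
Step 3: U = 2.5 * 8.494e-17 = 2.123e-16 J

2.123e-16


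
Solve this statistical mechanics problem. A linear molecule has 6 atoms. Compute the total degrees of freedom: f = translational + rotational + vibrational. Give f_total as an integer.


Step 1: Translational DOF = 3
Step 2: Rotational DOF (linear) = 2
Step 3: Vibrational DOF = 3*6 - 5 = 13
Step 4: Total = 3 + 2 + 13 = 18

18


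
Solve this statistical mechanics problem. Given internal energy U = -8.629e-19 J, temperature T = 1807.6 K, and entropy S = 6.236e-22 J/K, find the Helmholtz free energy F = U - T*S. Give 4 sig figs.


Step 1: T*S = 1807.6 * 6.236e-22 = 1.127e-18 J
Step 2: F = U - T*S = -8.629e-19 - 1.127e-18
Step 3: F = -1.99e-18 J

-1.99e-18


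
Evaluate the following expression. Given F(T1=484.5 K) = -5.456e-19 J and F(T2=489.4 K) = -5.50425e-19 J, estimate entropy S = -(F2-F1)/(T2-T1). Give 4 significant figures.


Step 1: dF = F2 - F1 = -5.50425e-19 - (-5.456e-19) = -4.825e-21 J
Step 2: dT = T2 - T1 = 489.4 - 484.5 = 4.9 K
Step 3: S = -dF/dT = -(-4.825e-21)/4.9 = 9.847e-22 J/K

9.847e-22


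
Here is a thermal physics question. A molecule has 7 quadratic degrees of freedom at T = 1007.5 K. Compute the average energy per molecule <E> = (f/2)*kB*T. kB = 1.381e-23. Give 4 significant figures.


Step 1: f/2 = 7/2 = 3.5
Step 2: kB*T = 1.381e-23 * 1007.5 = 1.391e-20
Step 3: <E> = 3.5 * 1.391e-20 = 4.87e-20 J

4.87e-20


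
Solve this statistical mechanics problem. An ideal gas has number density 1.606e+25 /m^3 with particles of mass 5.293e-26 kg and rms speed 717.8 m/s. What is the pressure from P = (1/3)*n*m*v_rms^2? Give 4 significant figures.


Step 1: v_rms^2 = 717.8^2 = 5.152e+05
Step 2: n*m = 1.606e+25*5.293e-26 = 0.8501
Step 3: P = (1/3)*0.8501*5.152e+05 = 1.46e+05 Pa

1.46e+05


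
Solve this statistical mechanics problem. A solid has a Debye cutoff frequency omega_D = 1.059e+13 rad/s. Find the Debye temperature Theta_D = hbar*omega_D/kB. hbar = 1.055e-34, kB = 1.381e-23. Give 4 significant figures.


Step 1: hbar*omega_D = 1.055e-34 * 1.059e+13 = 1.117e-21 J
Step 2: Theta_D = 1.117e-21 / 1.381e-23
Step 3: Theta_D = 80.9 K

80.9


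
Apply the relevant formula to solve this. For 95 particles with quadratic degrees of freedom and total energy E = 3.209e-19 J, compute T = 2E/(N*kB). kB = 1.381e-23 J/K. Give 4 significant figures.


Step 1: Numerator = 2*E = 2*3.209e-19 = 6.418e-19 J
Step 2: Denominator = N*kB = 95*1.381e-23 = 1.312e-21
Step 3: T = 6.418e-19 / 1.312e-21 = 489.2 K

489.2


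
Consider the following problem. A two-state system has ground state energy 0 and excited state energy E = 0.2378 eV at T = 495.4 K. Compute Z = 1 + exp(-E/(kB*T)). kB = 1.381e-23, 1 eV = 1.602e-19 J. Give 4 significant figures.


Step 1: Compute beta*E = E*eV/(kB*T) = 0.2378*1.602e-19/(1.381e-23*495.4) = 5.568
Step 2: exp(-beta*E) = exp(-5.568) = 0.003817
Step 3: Z = 1 + 0.003817 = 1.004

1.004


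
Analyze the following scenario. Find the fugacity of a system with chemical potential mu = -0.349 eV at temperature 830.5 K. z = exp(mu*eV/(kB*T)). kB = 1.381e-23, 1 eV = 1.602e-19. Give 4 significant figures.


Step 1: Convert mu to Joules: -0.349*1.602e-19 = -5.591e-20 J
Step 2: kB*T = 1.381e-23*830.5 = 1.147e-20 J
Step 3: mu/(kB*T) = -4.875
Step 4: z = exp(-4.875) = 0.007637

0.007637


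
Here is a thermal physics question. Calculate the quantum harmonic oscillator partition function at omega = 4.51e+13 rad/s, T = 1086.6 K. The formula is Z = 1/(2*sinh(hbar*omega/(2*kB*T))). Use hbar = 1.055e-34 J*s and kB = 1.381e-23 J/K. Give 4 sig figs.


Step 1: Compute x = hbar*omega/(kB*T) = 1.055e-34*4.51e+13/(1.381e-23*1086.6) = 0.3171
Step 2: x/2 = 0.1585
Step 3: sinh(x/2) = 0.1592
Step 4: Z = 1/(2*0.1592) = 3.141

3.141


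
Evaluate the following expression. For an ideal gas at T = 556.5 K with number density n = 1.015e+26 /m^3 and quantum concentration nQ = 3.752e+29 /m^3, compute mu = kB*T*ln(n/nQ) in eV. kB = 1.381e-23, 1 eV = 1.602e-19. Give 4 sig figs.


Step 1: n/nQ = 1.015e+26/3.752e+29 = 0.0002705
Step 2: ln(n/nQ) = -8.215
Step 3: mu = kB*T*ln(n/nQ) = 7.685e-21*-8.215 = -6.314e-20 J
Step 4: Convert to eV: -6.314e-20/1.602e-19 = -0.3941 eV

-0.3941


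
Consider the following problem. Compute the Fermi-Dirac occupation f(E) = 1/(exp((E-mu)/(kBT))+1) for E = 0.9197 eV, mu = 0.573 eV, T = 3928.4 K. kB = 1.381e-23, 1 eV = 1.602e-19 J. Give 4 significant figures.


Step 1: (E - mu) = 0.9197 - 0.573 = 0.3467 eV
Step 2: Convert: (E-mu)*eV = 5.554e-20 J
Step 3: x = (E-mu)*eV/(kB*T) = 1.024
Step 4: f = 1/(exp(1.024)+1) = 0.2643

0.2643


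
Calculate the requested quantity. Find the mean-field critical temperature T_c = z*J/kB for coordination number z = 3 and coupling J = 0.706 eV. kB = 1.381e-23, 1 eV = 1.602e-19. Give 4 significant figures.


Step 1: z*J = 3*0.706 = 2.118 eV
Step 2: Convert to Joules: 2.118*1.602e-19 = 3.393e-19 J
Step 3: T_c = 3.393e-19 / 1.381e-23 = 2.457e+04 K

2.457e+04


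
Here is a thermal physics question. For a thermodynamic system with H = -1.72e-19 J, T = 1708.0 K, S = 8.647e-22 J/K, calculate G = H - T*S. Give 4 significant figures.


Step 1: T*S = 1708.0 * 8.647e-22 = 1.477e-18 J
Step 2: G = H - T*S = -1.72e-19 - 1.477e-18
Step 3: G = -1.649e-18 J

-1.649e-18


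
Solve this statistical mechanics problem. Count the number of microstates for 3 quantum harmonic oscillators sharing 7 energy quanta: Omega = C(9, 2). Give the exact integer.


Step 1: Use binomial coefficient C(9, 2)
Step 2: Numerator = 9! / 7!
Step 3: Denominator = 2!
Step 4: Omega = 36

36


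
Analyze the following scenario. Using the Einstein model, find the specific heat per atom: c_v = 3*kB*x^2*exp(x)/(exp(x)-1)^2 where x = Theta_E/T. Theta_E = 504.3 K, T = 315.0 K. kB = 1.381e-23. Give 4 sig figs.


Step 1: x = Theta_E/T = 504.3/315.0 = 1.601
Step 2: x^2 = 2.563
Step 3: exp(x) = 4.958
Step 4: c_v = 3*1.381e-23*2.563*4.958/(4.958-1)^2 = 3.361e-23

3.361e-23


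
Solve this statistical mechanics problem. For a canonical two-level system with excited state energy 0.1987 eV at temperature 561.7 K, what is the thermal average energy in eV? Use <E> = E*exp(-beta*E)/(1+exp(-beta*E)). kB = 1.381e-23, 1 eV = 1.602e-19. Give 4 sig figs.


Step 1: beta*E = 0.1987*1.602e-19/(1.381e-23*561.7) = 4.104
Step 2: exp(-beta*E) = 0.01651
Step 3: <E> = 0.1987*0.01651/(1+0.01651) = 0.003228 eV

0.003228


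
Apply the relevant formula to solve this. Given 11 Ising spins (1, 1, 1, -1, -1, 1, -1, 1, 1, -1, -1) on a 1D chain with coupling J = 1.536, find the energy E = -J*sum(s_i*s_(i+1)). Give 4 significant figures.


Step 1: Nearest-neighbor products: 1, 1, -1, 1, -1, -1, -1, 1, -1, 1
Step 2: Sum of products = 0
Step 3: E = -1.536 * 0 = 0

0


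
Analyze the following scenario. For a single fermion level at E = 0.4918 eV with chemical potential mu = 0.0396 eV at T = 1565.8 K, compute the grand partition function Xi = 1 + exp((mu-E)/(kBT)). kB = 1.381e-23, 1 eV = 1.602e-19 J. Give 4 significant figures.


Step 1: (mu - E) = 0.0396 - 0.4918 = -0.4522 eV
Step 2: x = (mu-E)*eV/(kB*T) = -0.4522*1.602e-19/(1.381e-23*1565.8) = -3.35
Step 3: exp(x) = 0.03508
Step 4: Xi = 1 + 0.03508 = 1.035

1.035


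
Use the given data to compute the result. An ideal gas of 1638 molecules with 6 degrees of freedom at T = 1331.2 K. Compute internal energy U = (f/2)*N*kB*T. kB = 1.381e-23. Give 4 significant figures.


Step 1: f/2 = 6/2 = 3.0
Step 2: N*kB*T = 1638*1.381e-23*1331.2 = 3.011e-17
Step 3: U = 3.0 * 3.011e-17 = 9.034e-17 J

9.034e-17


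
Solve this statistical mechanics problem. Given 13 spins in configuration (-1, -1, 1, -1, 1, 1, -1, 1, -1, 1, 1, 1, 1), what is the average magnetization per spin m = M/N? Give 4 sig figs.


Step 1: Count up spins (+1): 8, down spins (-1): 5
Step 2: Total magnetization M = 8 - 5 = 3
Step 3: m = M/N = 3/13 = 0.2308

0.2308


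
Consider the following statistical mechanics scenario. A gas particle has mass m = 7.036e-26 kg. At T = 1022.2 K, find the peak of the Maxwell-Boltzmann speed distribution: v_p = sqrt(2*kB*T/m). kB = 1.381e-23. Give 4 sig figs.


Step 1: Numerator = 2*kB*T = 2*1.381e-23*1022.2 = 2.823e-20
Step 2: Ratio = 2.823e-20 / 7.036e-26 = 4.013e+05
Step 3: v_p = sqrt(4.013e+05) = 633.5 m/s

633.5


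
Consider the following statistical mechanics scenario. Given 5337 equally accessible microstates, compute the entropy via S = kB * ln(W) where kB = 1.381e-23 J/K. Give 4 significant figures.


Step 1: ln(W) = ln(5337) = 8.582
Step 2: S = kB * ln(W) = 1.381e-23 * 8.582
Step 3: S = 1.185e-22 J/K

1.185e-22


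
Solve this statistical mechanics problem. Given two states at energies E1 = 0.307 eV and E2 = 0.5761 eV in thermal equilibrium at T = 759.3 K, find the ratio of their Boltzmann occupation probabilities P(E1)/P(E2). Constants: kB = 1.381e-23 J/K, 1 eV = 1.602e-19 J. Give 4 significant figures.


Step 1: Compute energy difference dE = E1 - E2 = 0.307 - 0.5761 = -0.2691 eV
Step 2: Convert to Joules: dE_J = -0.2691 * 1.602e-19 = -4.311e-20 J
Step 3: Compute exponent = -dE_J / (kB * T) = -(-4.311e-20) / (1.381e-23 * 759.3) = 4.111
Step 4: P(E1)/P(E2) = exp(4.111) = 61.02

61.02


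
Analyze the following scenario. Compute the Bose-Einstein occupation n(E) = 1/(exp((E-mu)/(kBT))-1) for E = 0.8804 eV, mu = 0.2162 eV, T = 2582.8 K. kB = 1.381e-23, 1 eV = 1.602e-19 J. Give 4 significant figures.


Step 1: (E - mu) = 0.6642 eV
Step 2: x = (E-mu)*eV/(kB*T) = 0.6642*1.602e-19/(1.381e-23*2582.8) = 2.983
Step 3: exp(x) = 19.75
Step 4: n = 1/(exp(x)-1) = 0.05333

0.05333


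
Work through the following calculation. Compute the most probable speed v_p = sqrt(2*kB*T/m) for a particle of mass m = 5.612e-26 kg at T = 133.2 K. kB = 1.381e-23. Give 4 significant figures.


Step 1: Numerator = 2*kB*T = 2*1.381e-23*133.2 = 3.679e-21
Step 2: Ratio = 3.679e-21 / 5.612e-26 = 6.556e+04
Step 3: v_p = sqrt(6.556e+04) = 256 m/s

256


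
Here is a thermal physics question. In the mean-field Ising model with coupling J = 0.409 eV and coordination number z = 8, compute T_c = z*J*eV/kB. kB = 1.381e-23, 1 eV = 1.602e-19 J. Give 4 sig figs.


Step 1: z*J = 8*0.409 = 3.272 eV
Step 2: Convert to Joules: 3.272*1.602e-19 = 5.242e-19 J
Step 3: T_c = 5.242e-19 / 1.381e-23 = 3.796e+04 K

3.796e+04


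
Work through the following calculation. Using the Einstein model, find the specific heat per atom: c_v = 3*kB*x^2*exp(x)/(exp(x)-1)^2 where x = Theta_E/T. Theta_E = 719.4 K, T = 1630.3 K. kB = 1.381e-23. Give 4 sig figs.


Step 1: x = Theta_E/T = 719.4/1630.3 = 0.4413
Step 2: x^2 = 0.1947
Step 3: exp(x) = 1.555
Step 4: c_v = 3*1.381e-23*0.1947*1.555/(1.555-1)^2 = 4.076e-23

4.076e-23


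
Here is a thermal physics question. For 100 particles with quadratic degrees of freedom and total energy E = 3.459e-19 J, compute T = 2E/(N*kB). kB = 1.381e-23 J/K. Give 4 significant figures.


Step 1: Numerator = 2*E = 2*3.459e-19 = 6.918e-19 J
Step 2: Denominator = N*kB = 100*1.381e-23 = 1.381e-21
Step 3: T = 6.918e-19 / 1.381e-21 = 500.9 K

500.9


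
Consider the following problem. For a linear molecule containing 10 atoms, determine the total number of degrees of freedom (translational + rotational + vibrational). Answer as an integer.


Step 1: Translational DOF = 3
Step 2: Rotational DOF (linear) = 2
Step 3: Vibrational DOF = 3*10 - 5 = 25
Step 4: Total = 3 + 2 + 25 = 30

30


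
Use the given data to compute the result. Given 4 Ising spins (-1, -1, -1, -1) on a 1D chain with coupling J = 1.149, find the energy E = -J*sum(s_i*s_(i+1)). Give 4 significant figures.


Step 1: Nearest-neighbor products: 1, 1, 1
Step 2: Sum of products = 3
Step 3: E = -1.149 * 3 = -3.447

-3.447


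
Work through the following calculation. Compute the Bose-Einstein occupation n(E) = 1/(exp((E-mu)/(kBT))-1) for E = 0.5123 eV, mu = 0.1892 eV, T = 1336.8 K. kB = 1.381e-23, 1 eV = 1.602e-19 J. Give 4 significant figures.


Step 1: (E - mu) = 0.3231 eV
Step 2: x = (E-mu)*eV/(kB*T) = 0.3231*1.602e-19/(1.381e-23*1336.8) = 2.804
Step 3: exp(x) = 16.51
Step 4: n = 1/(exp(x)-1) = 0.06449

0.06449


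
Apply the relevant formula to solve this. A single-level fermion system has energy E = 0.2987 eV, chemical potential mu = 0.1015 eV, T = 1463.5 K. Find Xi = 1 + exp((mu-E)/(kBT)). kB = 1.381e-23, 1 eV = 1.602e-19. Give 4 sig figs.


Step 1: (mu - E) = 0.1015 - 0.2987 = -0.1972 eV
Step 2: x = (mu-E)*eV/(kB*T) = -0.1972*1.602e-19/(1.381e-23*1463.5) = -1.563
Step 3: exp(x) = 0.2095
Step 4: Xi = 1 + 0.2095 = 1.209

1.209


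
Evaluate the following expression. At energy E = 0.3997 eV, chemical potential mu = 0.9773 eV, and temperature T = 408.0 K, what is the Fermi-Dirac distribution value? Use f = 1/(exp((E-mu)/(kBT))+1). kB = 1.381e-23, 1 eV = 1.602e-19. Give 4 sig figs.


Step 1: (E - mu) = 0.3997 - 0.9773 = -0.5776 eV
Step 2: Convert: (E-mu)*eV = -9.253e-20 J
Step 3: x = (E-mu)*eV/(kB*T) = -16.42
Step 4: f = 1/(exp(-16.42)+1) = 1

1


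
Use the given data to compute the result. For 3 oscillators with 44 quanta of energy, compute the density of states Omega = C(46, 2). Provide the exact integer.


Step 1: Use binomial coefficient C(46, 2)
Step 2: Numerator = 46! / 44!
Step 3: Denominator = 2!
Step 4: Omega = 1035

1035


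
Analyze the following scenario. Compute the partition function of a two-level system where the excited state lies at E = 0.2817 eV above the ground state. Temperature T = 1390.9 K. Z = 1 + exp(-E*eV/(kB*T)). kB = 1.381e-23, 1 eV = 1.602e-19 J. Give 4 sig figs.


Step 1: Compute beta*E = E*eV/(kB*T) = 0.2817*1.602e-19/(1.381e-23*1390.9) = 2.349
Step 2: exp(-beta*E) = exp(-2.349) = 0.09542
Step 3: Z = 1 + 0.09542 = 1.095

1.095


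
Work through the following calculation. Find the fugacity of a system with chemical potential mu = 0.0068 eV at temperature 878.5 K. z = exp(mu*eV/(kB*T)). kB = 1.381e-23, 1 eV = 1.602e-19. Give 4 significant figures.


Step 1: Convert mu to Joules: 0.0068*1.602e-19 = 1.089e-21 J
Step 2: kB*T = 1.381e-23*878.5 = 1.213e-20 J
Step 3: mu/(kB*T) = 0.08979
Step 4: z = exp(0.08979) = 1.094

1.094


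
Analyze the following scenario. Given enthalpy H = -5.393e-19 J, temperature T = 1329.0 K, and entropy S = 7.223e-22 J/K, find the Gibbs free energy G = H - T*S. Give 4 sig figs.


Step 1: T*S = 1329.0 * 7.223e-22 = 9.599e-19 J
Step 2: G = H - T*S = -5.393e-19 - 9.599e-19
Step 3: G = -1.499e-18 J

-1.499e-18


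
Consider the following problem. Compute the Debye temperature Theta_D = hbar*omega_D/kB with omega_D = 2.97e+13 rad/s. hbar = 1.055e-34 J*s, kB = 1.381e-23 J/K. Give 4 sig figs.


Step 1: hbar*omega_D = 1.055e-34 * 2.97e+13 = 3.133e-21 J
Step 2: Theta_D = 3.133e-21 / 1.381e-23
Step 3: Theta_D = 226.9 K

226.9


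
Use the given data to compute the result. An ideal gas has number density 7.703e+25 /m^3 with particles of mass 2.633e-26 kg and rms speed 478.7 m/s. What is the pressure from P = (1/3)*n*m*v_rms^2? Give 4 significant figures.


Step 1: v_rms^2 = 478.7^2 = 2.292e+05
Step 2: n*m = 7.703e+25*2.633e-26 = 2.028
Step 3: P = (1/3)*2.028*2.292e+05 = 1.549e+05 Pa

1.549e+05


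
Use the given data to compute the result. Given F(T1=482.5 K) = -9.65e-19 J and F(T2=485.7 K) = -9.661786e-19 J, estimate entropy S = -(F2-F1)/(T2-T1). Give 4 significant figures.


Step 1: dF = F2 - F1 = -9.661786e-19 - (-9.65e-19) = -1.1786e-21 J
Step 2: dT = T2 - T1 = 485.7 - 482.5 = 3.2 K
Step 3: S = -dF/dT = -(-1.1786e-21)/3.2 = 3.683e-22 J/K

3.683e-22


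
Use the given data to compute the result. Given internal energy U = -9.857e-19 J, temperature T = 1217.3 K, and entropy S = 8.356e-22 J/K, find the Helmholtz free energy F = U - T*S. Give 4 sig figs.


Step 1: T*S = 1217.3 * 8.356e-22 = 1.017e-18 J
Step 2: F = U - T*S = -9.857e-19 - 1.017e-18
Step 3: F = -2.003e-18 J

-2.003e-18


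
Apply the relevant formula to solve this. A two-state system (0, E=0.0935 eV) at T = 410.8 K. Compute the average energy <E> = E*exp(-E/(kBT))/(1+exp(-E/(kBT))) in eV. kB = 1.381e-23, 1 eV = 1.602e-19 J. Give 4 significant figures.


Step 1: beta*E = 0.0935*1.602e-19/(1.381e-23*410.8) = 2.64
Step 2: exp(-beta*E) = 0.07134
Step 3: <E> = 0.0935*0.07134/(1+0.07134) = 0.006226 eV

0.006226


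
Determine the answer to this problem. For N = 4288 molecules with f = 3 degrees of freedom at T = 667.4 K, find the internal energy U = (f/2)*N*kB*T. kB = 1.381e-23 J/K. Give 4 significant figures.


Step 1: f/2 = 3/2 = 1.5
Step 2: N*kB*T = 4288*1.381e-23*667.4 = 3.952e-17
Step 3: U = 1.5 * 3.952e-17 = 5.928e-17 J

5.928e-17


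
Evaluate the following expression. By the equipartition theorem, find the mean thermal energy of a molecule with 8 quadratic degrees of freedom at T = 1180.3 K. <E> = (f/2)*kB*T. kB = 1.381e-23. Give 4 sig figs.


Step 1: f/2 = 8/2 = 4
Step 2: kB*T = 1.381e-23 * 1180.3 = 1.63e-20
Step 3: <E> = 4 * 1.63e-20 = 6.52e-20 J

6.52e-20


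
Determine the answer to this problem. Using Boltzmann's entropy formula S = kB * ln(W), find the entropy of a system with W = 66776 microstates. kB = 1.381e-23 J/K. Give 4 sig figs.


Step 1: ln(W) = ln(66776) = 11.11
Step 2: S = kB * ln(W) = 1.381e-23 * 11.11
Step 3: S = 1.534e-22 J/K

1.534e-22


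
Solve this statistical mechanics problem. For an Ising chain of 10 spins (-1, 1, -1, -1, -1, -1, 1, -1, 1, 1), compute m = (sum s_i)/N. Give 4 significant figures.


Step 1: Count up spins (+1): 4, down spins (-1): 6
Step 2: Total magnetization M = 4 - 6 = -2
Step 3: m = M/N = -2/10 = -0.2

-0.2


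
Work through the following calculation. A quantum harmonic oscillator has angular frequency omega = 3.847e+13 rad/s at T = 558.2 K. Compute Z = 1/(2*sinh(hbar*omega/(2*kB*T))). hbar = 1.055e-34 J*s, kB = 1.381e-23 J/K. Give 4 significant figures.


Step 1: Compute x = hbar*omega/(kB*T) = 1.055e-34*3.847e+13/(1.381e-23*558.2) = 0.5265
Step 2: x/2 = 0.2632
Step 3: sinh(x/2) = 0.2663
Step 4: Z = 1/(2*0.2663) = 1.878

1.878


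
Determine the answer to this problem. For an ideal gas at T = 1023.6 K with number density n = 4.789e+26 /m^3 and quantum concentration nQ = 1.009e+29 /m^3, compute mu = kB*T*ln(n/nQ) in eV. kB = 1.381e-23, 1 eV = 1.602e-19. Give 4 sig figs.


Step 1: n/nQ = 4.789e+26/1.009e+29 = 0.004746
Step 2: ln(n/nQ) = -5.35
Step 3: mu = kB*T*ln(n/nQ) = 1.414e-20*-5.35 = -7.563e-20 J
Step 4: Convert to eV: -7.563e-20/1.602e-19 = -0.4721 eV

-0.4721


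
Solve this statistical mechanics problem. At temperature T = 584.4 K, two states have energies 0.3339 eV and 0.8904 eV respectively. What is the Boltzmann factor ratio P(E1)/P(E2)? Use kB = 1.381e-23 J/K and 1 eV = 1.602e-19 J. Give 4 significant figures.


Step 1: Compute energy difference dE = E1 - E2 = 0.3339 - 0.8904 = -0.5565 eV
Step 2: Convert to Joules: dE_J = -0.5565 * 1.602e-19 = -8.915e-20 J
Step 3: Compute exponent = -dE_J / (kB * T) = -(-8.915e-20) / (1.381e-23 * 584.4) = 11.05
Step 4: P(E1)/P(E2) = exp(11.05) = 6.272e+04

6.272e+04


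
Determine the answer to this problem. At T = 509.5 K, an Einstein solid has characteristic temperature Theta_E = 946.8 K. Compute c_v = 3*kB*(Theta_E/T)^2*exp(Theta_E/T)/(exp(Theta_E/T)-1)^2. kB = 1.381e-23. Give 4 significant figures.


Step 1: x = Theta_E/T = 946.8/509.5 = 1.858
Step 2: x^2 = 3.453
Step 3: exp(x) = 6.413
Step 4: c_v = 3*1.381e-23*3.453*6.413/(6.413-1)^2 = 3.131e-23

3.131e-23


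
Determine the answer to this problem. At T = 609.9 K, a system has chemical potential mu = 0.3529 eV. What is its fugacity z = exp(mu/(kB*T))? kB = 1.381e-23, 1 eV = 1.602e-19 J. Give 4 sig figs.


Step 1: Convert mu to Joules: 0.3529*1.602e-19 = 5.653e-20 J
Step 2: kB*T = 1.381e-23*609.9 = 8.423e-21 J
Step 3: mu/(kB*T) = 6.712
Step 4: z = exp(6.712) = 822.3

822.3


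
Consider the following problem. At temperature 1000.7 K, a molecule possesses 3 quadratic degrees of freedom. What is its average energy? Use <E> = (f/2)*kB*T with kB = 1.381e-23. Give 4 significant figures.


Step 1: f/2 = 3/2 = 1.5
Step 2: kB*T = 1.381e-23 * 1000.7 = 1.382e-20
Step 3: <E> = 1.5 * 1.382e-20 = 2.073e-20 J

2.073e-20


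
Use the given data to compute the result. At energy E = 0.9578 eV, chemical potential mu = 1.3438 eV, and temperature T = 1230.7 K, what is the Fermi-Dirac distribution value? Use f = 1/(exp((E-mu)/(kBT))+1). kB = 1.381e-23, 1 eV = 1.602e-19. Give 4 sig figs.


Step 1: (E - mu) = 0.9578 - 1.3438 = -0.386 eV
Step 2: Convert: (E-mu)*eV = -6.184e-20 J
Step 3: x = (E-mu)*eV/(kB*T) = -3.638
Step 4: f = 1/(exp(-3.638)+1) = 0.9744

0.9744


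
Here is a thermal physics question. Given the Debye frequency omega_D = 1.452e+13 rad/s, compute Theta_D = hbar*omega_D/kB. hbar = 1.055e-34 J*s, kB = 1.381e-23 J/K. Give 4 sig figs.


Step 1: hbar*omega_D = 1.055e-34 * 1.452e+13 = 1.532e-21 J
Step 2: Theta_D = 1.532e-21 / 1.381e-23
Step 3: Theta_D = 110.9 K

110.9


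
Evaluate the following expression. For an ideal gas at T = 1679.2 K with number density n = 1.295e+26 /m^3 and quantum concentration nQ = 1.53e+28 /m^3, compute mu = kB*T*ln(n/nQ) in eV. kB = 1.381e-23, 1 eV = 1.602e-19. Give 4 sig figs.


Step 1: n/nQ = 1.295e+26/1.53e+28 = 0.008464
Step 2: ln(n/nQ) = -4.772
Step 3: mu = kB*T*ln(n/nQ) = 2.319e-20*-4.772 = -1.107e-19 J
Step 4: Convert to eV: -1.107e-19/1.602e-19 = -0.6908 eV

-0.6908


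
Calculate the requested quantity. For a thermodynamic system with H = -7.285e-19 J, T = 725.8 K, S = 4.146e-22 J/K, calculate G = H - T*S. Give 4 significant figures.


Step 1: T*S = 725.8 * 4.146e-22 = 3.009e-19 J
Step 2: G = H - T*S = -7.285e-19 - 3.009e-19
Step 3: G = -1.029e-18 J

-1.029e-18


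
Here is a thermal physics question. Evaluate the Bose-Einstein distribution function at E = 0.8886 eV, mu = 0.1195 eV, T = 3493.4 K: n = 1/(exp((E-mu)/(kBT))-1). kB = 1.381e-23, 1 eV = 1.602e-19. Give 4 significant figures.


Step 1: (E - mu) = 0.7691 eV
Step 2: x = (E-mu)*eV/(kB*T) = 0.7691*1.602e-19/(1.381e-23*3493.4) = 2.554
Step 3: exp(x) = 12.86
Step 4: n = 1/(exp(x)-1) = 0.08434

0.08434


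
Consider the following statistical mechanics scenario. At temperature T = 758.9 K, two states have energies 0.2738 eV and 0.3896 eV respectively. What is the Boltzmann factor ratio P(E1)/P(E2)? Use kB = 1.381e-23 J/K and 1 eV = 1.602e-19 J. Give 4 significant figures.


Step 1: Compute energy difference dE = E1 - E2 = 0.2738 - 0.3896 = -0.1158 eV
Step 2: Convert to Joules: dE_J = -0.1158 * 1.602e-19 = -1.855e-20 J
Step 3: Compute exponent = -dE_J / (kB * T) = -(-1.855e-20) / (1.381e-23 * 758.9) = 1.77
Step 4: P(E1)/P(E2) = exp(1.77) = 5.871

5.871


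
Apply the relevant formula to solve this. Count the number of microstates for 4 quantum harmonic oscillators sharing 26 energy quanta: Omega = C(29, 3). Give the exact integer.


Step 1: Use binomial coefficient C(29, 3)
Step 2: Numerator = 29! / 26!
Step 3: Denominator = 3!
Step 4: Omega = 3654

3654


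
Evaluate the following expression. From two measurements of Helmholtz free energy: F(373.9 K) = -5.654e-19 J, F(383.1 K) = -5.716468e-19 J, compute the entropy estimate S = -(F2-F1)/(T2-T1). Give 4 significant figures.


Step 1: dF = F2 - F1 = -5.716468e-19 - (-5.654e-19) = -6.2468e-21 J
Step 2: dT = T2 - T1 = 383.1 - 373.9 = 9.2 K
Step 3: S = -dF/dT = -(-6.2468e-21)/9.2 = 6.79e-22 J/K

6.79e-22


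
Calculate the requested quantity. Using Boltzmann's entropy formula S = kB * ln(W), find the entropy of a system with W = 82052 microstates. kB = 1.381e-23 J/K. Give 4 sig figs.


Step 1: ln(W) = ln(82052) = 11.32
Step 2: S = kB * ln(W) = 1.381e-23 * 11.32
Step 3: S = 1.563e-22 J/K

1.563e-22


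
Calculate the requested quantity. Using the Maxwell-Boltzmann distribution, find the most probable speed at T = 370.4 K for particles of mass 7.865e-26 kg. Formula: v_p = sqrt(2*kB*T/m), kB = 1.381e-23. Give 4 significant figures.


Step 1: Numerator = 2*kB*T = 2*1.381e-23*370.4 = 1.023e-20
Step 2: Ratio = 1.023e-20 / 7.865e-26 = 1.301e+05
Step 3: v_p = sqrt(1.301e+05) = 360.7 m/s

360.7


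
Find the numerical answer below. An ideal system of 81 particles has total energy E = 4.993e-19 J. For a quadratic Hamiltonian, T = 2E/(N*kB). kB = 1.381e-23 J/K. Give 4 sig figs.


Step 1: Numerator = 2*E = 2*4.993e-19 = 9.986e-19 J
Step 2: Denominator = N*kB = 81*1.381e-23 = 1.119e-21
Step 3: T = 9.986e-19 / 1.119e-21 = 892.7 K

892.7


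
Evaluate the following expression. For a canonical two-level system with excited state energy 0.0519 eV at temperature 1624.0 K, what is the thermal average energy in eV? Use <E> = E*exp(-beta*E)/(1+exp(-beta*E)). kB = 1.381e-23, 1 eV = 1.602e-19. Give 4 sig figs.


Step 1: beta*E = 0.0519*1.602e-19/(1.381e-23*1624.0) = 0.3707
Step 2: exp(-beta*E) = 0.6902
Step 3: <E> = 0.0519*0.6902/(1+0.6902) = 0.02119 eV

0.02119


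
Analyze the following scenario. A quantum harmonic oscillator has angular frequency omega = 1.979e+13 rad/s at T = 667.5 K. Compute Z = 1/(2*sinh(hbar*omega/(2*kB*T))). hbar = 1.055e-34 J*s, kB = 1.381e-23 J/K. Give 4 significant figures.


Step 1: Compute x = hbar*omega/(kB*T) = 1.055e-34*1.979e+13/(1.381e-23*667.5) = 0.2265
Step 2: x/2 = 0.1132
Step 3: sinh(x/2) = 0.1135
Step 4: Z = 1/(2*0.1135) = 4.406

4.406


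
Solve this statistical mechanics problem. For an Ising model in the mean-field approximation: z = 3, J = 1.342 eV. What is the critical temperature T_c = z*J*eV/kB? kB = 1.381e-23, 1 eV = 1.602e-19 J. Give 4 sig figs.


Step 1: z*J = 3*1.342 = 4.026 eV
Step 2: Convert to Joules: 4.026*1.602e-19 = 6.45e-19 J
Step 3: T_c = 6.45e-19 / 1.381e-23 = 4.67e+04 K

4.67e+04


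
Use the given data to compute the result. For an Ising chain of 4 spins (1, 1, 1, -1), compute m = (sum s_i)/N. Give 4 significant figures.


Step 1: Count up spins (+1): 3, down spins (-1): 1
Step 2: Total magnetization M = 3 - 1 = 2
Step 3: m = M/N = 2/4 = 0.5

0.5


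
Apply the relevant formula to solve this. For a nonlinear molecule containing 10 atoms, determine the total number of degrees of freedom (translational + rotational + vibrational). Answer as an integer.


Step 1: Translational DOF = 3
Step 2: Rotational DOF (nonlinear) = 3
Step 3: Vibrational DOF = 3*10 - 6 = 24
Step 4: Total = 3 + 3 + 24 = 30

30


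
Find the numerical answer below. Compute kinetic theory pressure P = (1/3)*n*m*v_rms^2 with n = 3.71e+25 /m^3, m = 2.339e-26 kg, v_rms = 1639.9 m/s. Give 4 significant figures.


Step 1: v_rms^2 = 1639.9^2 = 2.689e+06
Step 2: n*m = 3.71e+25*2.339e-26 = 0.8678
Step 3: P = (1/3)*0.8678*2.689e+06 = 7.779e+05 Pa

7.779e+05


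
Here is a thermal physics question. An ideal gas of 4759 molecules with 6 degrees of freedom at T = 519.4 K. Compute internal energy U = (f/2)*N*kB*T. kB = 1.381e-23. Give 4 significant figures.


Step 1: f/2 = 6/2 = 3.0
Step 2: N*kB*T = 4759*1.381e-23*519.4 = 3.414e-17
Step 3: U = 3.0 * 3.414e-17 = 1.024e-16 J

1.024e-16


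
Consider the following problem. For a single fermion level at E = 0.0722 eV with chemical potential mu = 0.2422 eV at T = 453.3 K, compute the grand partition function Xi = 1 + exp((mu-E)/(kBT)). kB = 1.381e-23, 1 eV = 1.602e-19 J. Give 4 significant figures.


Step 1: (mu - E) = 0.2422 - 0.0722 = 0.17 eV
Step 2: x = (mu-E)*eV/(kB*T) = 0.17*1.602e-19/(1.381e-23*453.3) = 4.35
Step 3: exp(x) = 77.51
Step 4: Xi = 1 + 77.51 = 78.51

78.51


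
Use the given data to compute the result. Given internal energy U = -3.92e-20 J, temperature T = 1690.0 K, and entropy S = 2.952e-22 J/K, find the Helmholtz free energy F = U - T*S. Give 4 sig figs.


Step 1: T*S = 1690.0 * 2.952e-22 = 4.989e-19 J
Step 2: F = U - T*S = -3.92e-20 - 4.989e-19
Step 3: F = -5.381e-19 J

-5.381e-19


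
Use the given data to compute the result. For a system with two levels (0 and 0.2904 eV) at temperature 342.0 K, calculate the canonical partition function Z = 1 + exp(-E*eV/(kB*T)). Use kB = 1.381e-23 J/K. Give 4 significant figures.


Step 1: Compute beta*E = E*eV/(kB*T) = 0.2904*1.602e-19/(1.381e-23*342.0) = 9.85
Step 2: exp(-beta*E) = exp(-9.85) = 5.274e-05
Step 3: Z = 1 + 5.274e-05 = 1

1


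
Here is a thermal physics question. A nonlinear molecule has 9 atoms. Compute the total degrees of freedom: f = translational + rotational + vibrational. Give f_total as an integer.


Step 1: Translational DOF = 3
Step 2: Rotational DOF (nonlinear) = 3
Step 3: Vibrational DOF = 3*9 - 6 = 21
Step 4: Total = 3 + 3 + 21 = 27

27


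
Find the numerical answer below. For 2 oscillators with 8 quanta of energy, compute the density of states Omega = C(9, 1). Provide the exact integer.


Step 1: Use binomial coefficient C(9, 1)
Step 2: Numerator = 9! / 8!
Step 3: Denominator = 1!
Step 4: Omega = 9

9


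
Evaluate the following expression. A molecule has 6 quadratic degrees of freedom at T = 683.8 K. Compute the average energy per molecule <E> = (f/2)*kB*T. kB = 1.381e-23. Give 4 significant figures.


Step 1: f/2 = 6/2 = 3
Step 2: kB*T = 1.381e-23 * 683.8 = 9.443e-21
Step 3: <E> = 3 * 9.443e-21 = 2.833e-20 J

2.833e-20


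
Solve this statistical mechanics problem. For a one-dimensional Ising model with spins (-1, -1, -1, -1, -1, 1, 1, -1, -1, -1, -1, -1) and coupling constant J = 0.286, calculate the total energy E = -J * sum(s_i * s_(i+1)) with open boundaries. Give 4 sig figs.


Step 1: Nearest-neighbor products: 1, 1, 1, 1, -1, 1, -1, 1, 1, 1, 1
Step 2: Sum of products = 7
Step 3: E = -0.286 * 7 = -2.002

-2.002


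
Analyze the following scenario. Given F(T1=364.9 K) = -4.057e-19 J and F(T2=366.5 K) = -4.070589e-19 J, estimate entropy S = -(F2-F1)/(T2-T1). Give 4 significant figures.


Step 1: dF = F2 - F1 = -4.070589e-19 - (-4.057e-19) = -1.3589e-21 J
Step 2: dT = T2 - T1 = 366.5 - 364.9 = 1.6 K
Step 3: S = -dF/dT = -(-1.3589e-21)/1.6 = 8.493e-22 J/K

8.493e-22


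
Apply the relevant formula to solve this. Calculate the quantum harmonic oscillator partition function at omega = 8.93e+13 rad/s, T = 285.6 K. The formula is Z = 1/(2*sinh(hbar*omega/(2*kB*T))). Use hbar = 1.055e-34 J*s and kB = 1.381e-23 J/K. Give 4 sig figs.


Step 1: Compute x = hbar*omega/(kB*T) = 1.055e-34*8.93e+13/(1.381e-23*285.6) = 2.389
Step 2: x/2 = 1.194
Step 3: sinh(x/2) = 1.499
Step 4: Z = 1/(2*1.499) = 0.3335

0.3335


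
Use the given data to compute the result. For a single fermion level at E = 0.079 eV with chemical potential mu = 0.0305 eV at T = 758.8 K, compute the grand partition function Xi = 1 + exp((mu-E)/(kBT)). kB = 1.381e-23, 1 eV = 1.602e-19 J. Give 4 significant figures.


Step 1: (mu - E) = 0.0305 - 0.079 = -0.0485 eV
Step 2: x = (mu-E)*eV/(kB*T) = -0.0485*1.602e-19/(1.381e-23*758.8) = -0.7415
Step 3: exp(x) = 0.4764
Step 4: Xi = 1 + 0.4764 = 1.476

1.476


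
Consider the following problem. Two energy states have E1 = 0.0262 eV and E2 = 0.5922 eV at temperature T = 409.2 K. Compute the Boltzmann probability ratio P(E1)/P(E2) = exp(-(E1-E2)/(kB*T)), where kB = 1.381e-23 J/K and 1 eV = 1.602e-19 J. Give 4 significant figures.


Step 1: Compute energy difference dE = E1 - E2 = 0.0262 - 0.5922 = -0.566 eV
Step 2: Convert to Joules: dE_J = -0.566 * 1.602e-19 = -9.067e-20 J
Step 3: Compute exponent = -dE_J / (kB * T) = -(-9.067e-20) / (1.381e-23 * 409.2) = 16.05
Step 4: P(E1)/P(E2) = exp(16.05) = 9.299e+06

9.299e+06


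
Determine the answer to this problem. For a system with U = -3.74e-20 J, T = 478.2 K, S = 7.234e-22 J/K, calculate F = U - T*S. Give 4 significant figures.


Step 1: T*S = 478.2 * 7.234e-22 = 3.459e-19 J
Step 2: F = U - T*S = -3.74e-20 - 3.459e-19
Step 3: F = -3.833e-19 J

-3.833e-19


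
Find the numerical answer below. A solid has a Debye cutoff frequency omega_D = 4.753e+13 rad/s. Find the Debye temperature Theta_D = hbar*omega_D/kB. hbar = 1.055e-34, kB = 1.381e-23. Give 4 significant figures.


Step 1: hbar*omega_D = 1.055e-34 * 4.753e+13 = 5.014e-21 J
Step 2: Theta_D = 5.014e-21 / 1.381e-23
Step 3: Theta_D = 363.1 K

363.1


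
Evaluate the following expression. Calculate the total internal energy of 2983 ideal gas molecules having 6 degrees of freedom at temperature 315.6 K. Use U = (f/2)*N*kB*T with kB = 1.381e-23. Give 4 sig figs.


Step 1: f/2 = 6/2 = 3.0
Step 2: N*kB*T = 2983*1.381e-23*315.6 = 1.3e-17
Step 3: U = 3.0 * 1.3e-17 = 3.9e-17 J

3.9e-17


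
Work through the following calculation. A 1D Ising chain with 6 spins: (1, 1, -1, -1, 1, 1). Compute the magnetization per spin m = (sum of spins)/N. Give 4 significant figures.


Step 1: Count up spins (+1): 4, down spins (-1): 2
Step 2: Total magnetization M = 4 - 2 = 2
Step 3: m = M/N = 2/6 = 0.3333

0.3333


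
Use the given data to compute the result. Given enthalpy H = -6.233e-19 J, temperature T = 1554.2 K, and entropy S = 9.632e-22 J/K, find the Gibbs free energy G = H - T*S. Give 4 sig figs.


Step 1: T*S = 1554.2 * 9.632e-22 = 1.497e-18 J
Step 2: G = H - T*S = -6.233e-19 - 1.497e-18
Step 3: G = -2.12e-18 J

-2.12e-18


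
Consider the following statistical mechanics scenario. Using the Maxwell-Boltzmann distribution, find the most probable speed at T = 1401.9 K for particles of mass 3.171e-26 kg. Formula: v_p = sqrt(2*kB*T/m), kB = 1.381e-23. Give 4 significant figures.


Step 1: Numerator = 2*kB*T = 2*1.381e-23*1401.9 = 3.872e-20
Step 2: Ratio = 3.872e-20 / 3.171e-26 = 1.221e+06
Step 3: v_p = sqrt(1.221e+06) = 1105 m/s

1105


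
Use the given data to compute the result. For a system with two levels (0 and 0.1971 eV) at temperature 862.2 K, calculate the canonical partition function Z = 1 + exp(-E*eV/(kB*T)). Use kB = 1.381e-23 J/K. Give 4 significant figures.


Step 1: Compute beta*E = E*eV/(kB*T) = 0.1971*1.602e-19/(1.381e-23*862.2) = 2.652
Step 2: exp(-beta*E) = exp(-2.652) = 0.07052
Step 3: Z = 1 + 0.07052 = 1.071

1.071


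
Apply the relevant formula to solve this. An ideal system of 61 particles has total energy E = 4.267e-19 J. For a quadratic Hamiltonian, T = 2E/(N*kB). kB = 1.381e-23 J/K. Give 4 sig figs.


Step 1: Numerator = 2*E = 2*4.267e-19 = 8.534e-19 J
Step 2: Denominator = N*kB = 61*1.381e-23 = 8.424e-22
Step 3: T = 8.534e-19 / 8.424e-22 = 1013 K

1013
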